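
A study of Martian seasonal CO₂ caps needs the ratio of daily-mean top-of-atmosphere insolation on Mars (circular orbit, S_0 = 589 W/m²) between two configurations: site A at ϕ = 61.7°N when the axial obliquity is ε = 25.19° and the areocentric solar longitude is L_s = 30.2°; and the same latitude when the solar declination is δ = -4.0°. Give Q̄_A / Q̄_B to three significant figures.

— Configuration A (ϕ=+61.7°):
sin δ = sin 25.19° × sin 30.2° = 0.21410, so δ = +12.362°.
cos h₀ = −tan(+61.7°) tan(+12.362°) = -0.4071, h₀ = 1.9900 rad.
Bracket: h₀ sin ϕ sin δ + cos ϕ cos δ sin h₀ = 1.9900×0.88048×0.21410 + 0.47409×0.97681×0.91340 = 0.375136 + 0.422992 = 0.798128.
Q̄ = (S_0/π) × [bracket] = (589/π) × 0.798128 = 149.64 W/m².
— Configuration B (ϕ=+61.7°):
cos h₀ = −tan(+61.7°) tan(-4.000°) = 0.1299, h₀ = 1.4406 rad.
Bracket: h₀ sin ϕ sin δ + cos ϕ cos δ sin h₀ = 1.4406×0.88048×-0.06976 + 0.47409×0.99756×0.99153 = -0.088485 + 0.468927 = 0.380442.
Q̄ = (S_0/π) × [bracket] = (589/π) × 0.380442 = 71.327 W/m².
Ratio Q̄_A / Q̄_B = 149.64 / 71.327 = 2.098.

Q̄_A / Q̄_B ≈ 2.10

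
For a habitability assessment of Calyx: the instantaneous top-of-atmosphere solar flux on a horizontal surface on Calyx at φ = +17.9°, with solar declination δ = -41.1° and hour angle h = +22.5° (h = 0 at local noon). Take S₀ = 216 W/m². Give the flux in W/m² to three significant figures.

cos θ_z = sin φ sin δ + cos φ cos δ cos h = -0.202049 + 0.662502 = 0.460453.
Flux = S₀ · cos θ_z = 216 × 0.460453 = 99.46 W/m².

99.5 W/m²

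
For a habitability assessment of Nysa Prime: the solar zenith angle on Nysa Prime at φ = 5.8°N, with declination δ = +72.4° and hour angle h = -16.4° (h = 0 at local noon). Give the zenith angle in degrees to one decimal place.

cos θ_z = sin φ sin δ + cos φ cos δ cos h = 0.096326 + 0.288583 = 0.384909.
θ_z = arccos(0.384909) = 67.4°.

θ_z = 67.4°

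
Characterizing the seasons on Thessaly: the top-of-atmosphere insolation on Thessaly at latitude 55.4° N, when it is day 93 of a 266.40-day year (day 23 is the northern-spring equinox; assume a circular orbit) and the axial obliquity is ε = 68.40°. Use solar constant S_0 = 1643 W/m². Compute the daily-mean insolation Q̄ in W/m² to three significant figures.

Q̄ ≈ 1.25e+03 W/m²

Solar longitude: L_s = 360° × (93 − 23)/266.40 = 94.595°.
sin δ = sin 68.40° × sin 94.595° = 0.92679, so δ = +67.940°.
cos h₀ = −tan(+55.4°) tan(+67.940°) = -3.5770 ≤ −1 ⇒ polar day, h₀ = π.
Bracket: h₀ sin ϕ sin δ + cos ϕ cos δ sin h₀ = 3.1416×0.82314×0.92679 + 0.56784×0.37558×0.00000 = 2.396657 + 0.000000 = 2.396657.
Q̄ = (S_0/π) × [bracket] = (1643/π) × 2.396657 = 1253 W/m².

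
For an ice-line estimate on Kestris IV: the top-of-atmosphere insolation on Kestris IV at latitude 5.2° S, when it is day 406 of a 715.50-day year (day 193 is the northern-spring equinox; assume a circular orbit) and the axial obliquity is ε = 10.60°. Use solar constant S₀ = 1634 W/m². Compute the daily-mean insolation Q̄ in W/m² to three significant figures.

Solar longitude: λ_s = 360° × (406 − 193)/715.50 = 107.170°.
sin δ = sin 10.60° × sin 107.170° = 0.17575, so δ = +10.123°.
cos H₀ = −tan(-5.2°) tan(+10.123°) = 0.0162, H₀ = 1.5545 rad.
Bracket: H₀ sin φ sin δ + cos φ cos δ sin H₀ = 1.5545×-0.09063×0.17575 + 0.99588×0.98443×0.99987 = -0.024760 + 0.980247 = 0.955487.
Q̄ = (S₀/π) × [bracket] = (1634/π) × 0.955487 = 497.0 W/m².

Q̄ ≈ 497 W/m²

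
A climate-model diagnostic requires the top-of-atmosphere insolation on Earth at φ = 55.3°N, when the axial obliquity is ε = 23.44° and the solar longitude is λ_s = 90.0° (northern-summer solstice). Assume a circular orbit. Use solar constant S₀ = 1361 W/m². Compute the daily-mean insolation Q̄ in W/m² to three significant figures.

Solar declination: sin δ = sin ε · sin λ_s = sin 23.44° × sin 90.0° = 0.39779, so δ = +23.440°.
cos H₀ = −tan(+55.3°) tan(+23.440°) = -0.6262, H₀ = 2.2474 rad.
Bracket: H₀ sin φ sin δ + cos φ cos δ sin H₀ = 2.2474×0.82214×0.39779 + 0.56928×0.91748×0.77970 = 0.734988 + 0.407240 = 1.142228.
Q̄ = (S₀/π) × [bracket] = (1361/π) × 1.142228 = 494.8 W/m².

Q̄ ≈ 495 W/m²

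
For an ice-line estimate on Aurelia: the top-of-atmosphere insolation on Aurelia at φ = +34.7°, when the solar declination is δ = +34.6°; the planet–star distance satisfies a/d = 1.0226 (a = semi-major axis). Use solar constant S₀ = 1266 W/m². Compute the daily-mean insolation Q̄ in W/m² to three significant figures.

Q̄ ≈ 532 W/m²

cos H₀ = −tan(+34.7°) tan(+34.600°) = -0.4777, H₀ = 2.0688 rad.
Bracket: H₀ sin φ sin δ + cos φ cos δ sin H₀ = 2.0688×0.56928×0.56784 + 0.82214×0.82314×0.87854 = 0.668760 + 0.594540 = 1.263300.
Inverse-square distance factor (a/d)² = 1.0226² = 1.045711.
Q̄ = (S₀/π) × 1.045711 × [bracket] = (1266/π) × 1.045711 × 1.263300 = 532.4 W/m².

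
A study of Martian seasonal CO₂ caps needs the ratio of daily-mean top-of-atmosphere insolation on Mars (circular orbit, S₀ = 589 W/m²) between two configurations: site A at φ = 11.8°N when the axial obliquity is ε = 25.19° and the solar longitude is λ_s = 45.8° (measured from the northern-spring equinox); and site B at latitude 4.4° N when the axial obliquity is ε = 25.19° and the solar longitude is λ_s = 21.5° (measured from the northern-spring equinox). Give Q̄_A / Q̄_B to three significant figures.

Q̄_A / Q̄_B ≈ 1.03

— Configuration A (φ=+11.8°):
Solar declination: sin δ = sin ε · sin λ_s = sin 25.19° × sin 45.8° = 0.30513, so δ = +17.766°.
cos H₀ = −tan(+11.8°) tan(+17.766°) = -0.0669, H₀ = 1.6378 rad.
Bracket: H₀ sin φ sin δ + cos φ cos δ sin H₀ = 1.6378×0.20450×0.30513 + 0.97887×0.95231×0.99776 = 0.102197 + 0.930100 = 1.032297.
Q̄ = (S₀/π) × [bracket] = (589/π) × 1.032297 = 193.54 W/m².
— Configuration B (φ=+4.4°):
Solar declination: sin δ = sin ε · sin λ_s = sin 25.19° × sin 21.5° = 0.15599, so δ = +8.974°.
cos H₀ = −tan(+4.4°) tan(+8.974°) = -0.0122, H₀ = 1.5829 rad.
Bracket: H₀ sin φ sin δ + cos φ cos δ sin H₀ = 1.5829×0.07672×0.15599 + 0.99705×0.98776×0.99993 = 0.018943 + 0.984777 = 1.003720.
Q̄ = (S₀/π) × [bracket] = (589/π) × 1.003720 = 188.18 W/m².
Ratio Q̄_A / Q̄_B = 193.54 / 188.18 = 1.028.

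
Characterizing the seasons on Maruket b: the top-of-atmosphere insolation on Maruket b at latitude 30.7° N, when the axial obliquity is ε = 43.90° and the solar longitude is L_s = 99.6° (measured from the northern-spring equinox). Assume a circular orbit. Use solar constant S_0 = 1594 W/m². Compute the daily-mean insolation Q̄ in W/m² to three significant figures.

Solar declination: sin δ = sin ε · sin L_s = sin 43.90° × sin 99.6° = 0.68369, so δ = +43.133°.
cos h₀ = −tan(+30.7°) tan(+43.133°) = -0.5563, h₀ = 2.1607 rad.
Bracket: h₀ sin ϕ sin δ + cos ϕ cos δ sin h₀ = 2.1607×0.51054×0.68369 + 0.85985×0.72977×0.83100 = 0.754195 + 0.521446 = 1.275641.
Q̄ = (S_0/π) × [bracket] = (1594/π) × 1.275641 = 647.2 W/m².

Q̄ ≈ 647 W/m²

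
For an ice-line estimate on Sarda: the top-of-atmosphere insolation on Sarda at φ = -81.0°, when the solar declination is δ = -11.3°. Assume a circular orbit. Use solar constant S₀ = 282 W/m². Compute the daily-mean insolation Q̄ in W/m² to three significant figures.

cos H₀ = −tan(-81.0°) tan(-11.300°) = -1.2616 ≤ −1 ⇒ polar day, H₀ = π.
Bracket: H₀ sin φ sin δ + cos φ cos δ sin H₀ = 3.1416×-0.98769×-0.19595 + 0.15643×0.98061×0.00000 = 0.608019 + 0.000000 = 0.608019.
Q̄ = (S₀/π) × [bracket] = (282/π) × 0.608019 = 54.58 W/m².

Q̄ ≈ 54.6 W/m²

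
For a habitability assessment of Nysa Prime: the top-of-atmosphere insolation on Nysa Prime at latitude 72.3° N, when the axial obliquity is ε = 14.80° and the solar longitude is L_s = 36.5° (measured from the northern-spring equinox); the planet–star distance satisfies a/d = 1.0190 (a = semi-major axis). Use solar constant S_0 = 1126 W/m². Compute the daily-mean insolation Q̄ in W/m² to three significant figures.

Solar declination: sin δ = sin ε · sin L_s = sin 14.80° × sin 36.5° = 0.15194, so δ = +8.740°.
cos h₀ = −tan(+72.3°) tan(+8.740°) = -0.4817, h₀ = 2.0734 rad.
Bracket: h₀ sin ϕ sin δ + cos ϕ cos δ sin h₀ = 2.0734×0.95266×0.15194 + 0.30403×0.98839×0.87634 = 0.300119 + 0.263340 = 0.563459.
Inverse-square distance factor (a/d)² = 1.0190² = 1.038361.
Q̄ = (S_0/π) × 1.038361 × [bracket] = (1126/π) × 1.038361 × 0.563459 = 209.7 W/m².

Q̄ ≈ 210 W/m²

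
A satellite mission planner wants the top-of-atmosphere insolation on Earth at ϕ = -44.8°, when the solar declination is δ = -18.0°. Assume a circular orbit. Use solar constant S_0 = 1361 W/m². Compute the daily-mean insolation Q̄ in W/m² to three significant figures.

cos h₀ = −tan(-44.8°) tan(-18.000°) = -0.3227, h₀ = 1.8993 rad.
Bracket: h₀ sin ϕ sin δ + cos ϕ cos δ sin h₀ = 1.8993×-0.70463×-0.30902 + 0.70957×0.95106×0.94652 = 0.413563 + 0.638753 = 1.052316.
Q̄ = (S_0/π) × [bracket] = (1361/π) × 1.052316 = 455.9 W/m².

Q̄ ≈ 456 W/m²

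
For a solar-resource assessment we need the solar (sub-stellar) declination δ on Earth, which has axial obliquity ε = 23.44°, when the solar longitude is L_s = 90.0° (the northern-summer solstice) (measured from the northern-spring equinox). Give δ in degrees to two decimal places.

δ = +23.44°

sin δ = sin ε · sin L_s = sin 23.44° × sin 90.0° = 0.397789.
δ = arcsin(0.397789) = +23.44°.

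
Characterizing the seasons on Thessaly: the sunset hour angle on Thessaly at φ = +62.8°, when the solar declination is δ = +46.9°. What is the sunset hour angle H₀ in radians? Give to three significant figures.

H₀ = 3.14 rad

Sunrise equation: cos H₀ = −tan φ · tan δ = -2.0793 ≤ −1, so the host star never sets (polar day) and H₀ = π.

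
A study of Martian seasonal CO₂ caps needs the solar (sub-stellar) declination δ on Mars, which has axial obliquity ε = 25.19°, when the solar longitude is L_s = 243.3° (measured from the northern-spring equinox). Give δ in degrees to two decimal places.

sin δ = sin ε · sin L_s = sin 25.19° × sin 243.3° = -0.380238.
δ = arcsin(-0.380238) = -22.35°.

δ = -22.35°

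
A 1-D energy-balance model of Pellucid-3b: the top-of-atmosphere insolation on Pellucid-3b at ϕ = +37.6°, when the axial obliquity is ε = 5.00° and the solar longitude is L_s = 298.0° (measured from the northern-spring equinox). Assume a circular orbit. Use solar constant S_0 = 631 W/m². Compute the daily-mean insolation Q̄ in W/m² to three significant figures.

Solar declination: sin δ = sin ε · sin L_s = sin 5.00° × sin 298.0° = -0.07695, so δ = -4.414°.
cos h₀ = −tan(+37.6°) tan(-4.414°) = 0.0594, h₀ = 1.5113 rad.
Bracket: h₀ sin ϕ sin δ + cos ϕ cos δ sin h₀ = 1.5113×0.61015×-0.07695 + 0.79229×0.99703×0.99823 = -0.070957 + 0.788539 = 0.717582.
Q̄ = (S_0/π) × [bracket] = (631/π) × 0.717582 = 144.1 W/m².

Q̄ ≈ 144 W/m²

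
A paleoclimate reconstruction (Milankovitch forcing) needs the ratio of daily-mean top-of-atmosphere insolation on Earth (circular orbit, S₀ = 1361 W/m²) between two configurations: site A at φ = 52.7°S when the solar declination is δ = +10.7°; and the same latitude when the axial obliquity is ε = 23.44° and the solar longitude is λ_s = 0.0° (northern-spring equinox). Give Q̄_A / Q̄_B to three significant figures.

— Configuration A (φ=-52.7°):
cos H₀ = −tan(-52.7°) tan(+10.700°) = 0.2480, H₀ = 1.3201 rad.
Bracket: H₀ sin φ sin δ + cos φ cos δ sin H₀ = 1.3201×-0.79547×0.18567 + 0.60599×0.98261×0.96875 = -0.194972 + 0.576844 = 0.381872.
Q̄ = (S₀/π) × [bracket] = (1361/π) × 0.381872 = 165.43 W/m².
— Configuration B (φ=-52.7°):
Solar declination: sin δ = sin ε · sin λ_s = sin 23.44° × sin 0.0° = 0.00000, so δ = +0.000°.
cos H₀ = −tan(-52.7°) tan(+0.000°) = 0.0000, H₀ = 1.5708 rad.
Bracket: H₀ sin φ sin δ + cos φ cos δ sin H₀ = 1.5708×-0.79547×0.00000 + 0.60599×1.00000×1.00000 = -0.000000 + 0.605990 = 0.605990.
Q̄ = (S₀/π) × [bracket] = (1361/π) × 0.605990 = 262.53 W/m².
Ratio Q̄_A / Q̄_B = 165.43 / 262.53 = 0.6301.

Q̄_A / Q̄_B ≈ 0.630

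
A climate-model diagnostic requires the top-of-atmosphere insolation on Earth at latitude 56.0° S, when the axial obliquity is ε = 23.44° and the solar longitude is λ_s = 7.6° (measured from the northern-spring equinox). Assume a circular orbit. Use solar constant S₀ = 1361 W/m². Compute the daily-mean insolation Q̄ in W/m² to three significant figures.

Q̄ ≈ 213 W/m²

Solar declination: sin δ = sin ε · sin λ_s = sin 23.44° × sin 7.6° = 0.05261, so δ = +3.016°.
cos H₀ = −tan(-56.0°) tan(+3.016°) = 0.0781, H₀ = 1.4926 rad.
Bracket: H₀ sin φ sin δ + cos φ cos δ sin H₀ = 1.4926×-0.82904×0.05261 + 0.55919×0.99862×0.99695 = -0.065101 + 0.556715 = 0.491614.
Q̄ = (S₀/π) × [bracket] = (1361/π) × 0.491614 = 213.0 W/m².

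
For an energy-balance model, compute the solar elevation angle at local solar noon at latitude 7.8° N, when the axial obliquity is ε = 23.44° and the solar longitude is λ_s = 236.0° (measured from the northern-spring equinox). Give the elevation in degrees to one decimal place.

62.9°

Solar declination: sin δ = sin ε · sin λ_s = sin 23.44° × sin 236.0° = -0.32978, so δ = -19.256°.
At local noon the hour angle is zero, so the zenith angle equals |φ − δ| = |+7.8° − (-19.256°)| = 27.056°.
Elevation = 90° − 27.056° = 62.9°.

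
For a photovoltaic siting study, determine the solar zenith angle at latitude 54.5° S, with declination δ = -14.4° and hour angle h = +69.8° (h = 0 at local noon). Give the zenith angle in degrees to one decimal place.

θ_z = 66.6°

cos θ_z = sin φ sin δ + cos φ cos δ cos h = 0.202462 + 0.194216 = 0.396678.
θ_z = arccos(0.396678) = 66.6°.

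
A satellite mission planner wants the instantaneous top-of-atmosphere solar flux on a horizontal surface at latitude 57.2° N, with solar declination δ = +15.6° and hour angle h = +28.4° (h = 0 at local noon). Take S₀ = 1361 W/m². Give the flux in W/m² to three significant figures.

932 W/m²

cos θ_z = sin φ sin δ + cos φ cos δ cos h = 0.226045 + 0.458959 = 0.685004.
Flux = S₀ · cos θ_z = 1361 × 0.685004 = 932.3 W/m².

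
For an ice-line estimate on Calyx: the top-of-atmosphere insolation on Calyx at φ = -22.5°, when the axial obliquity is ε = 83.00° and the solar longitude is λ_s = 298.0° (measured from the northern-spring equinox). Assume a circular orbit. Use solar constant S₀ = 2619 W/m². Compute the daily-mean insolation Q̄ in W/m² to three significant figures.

Solar declination: sin δ = sin ε · sin λ_s = sin 83.00° × sin 298.0° = -0.87637, so δ = -61.207°.
cos H₀ = −tan(-22.5°) tan(-61.207°) = -0.7537, H₀ = 2.4244 rad.
Bracket: H₀ sin φ sin δ + cos φ cos δ sin H₀ = 2.4244×-0.38268×-0.87637 + 0.92388×0.48165×0.65725 = 0.813069 + 0.292468 = 1.105537.
Q̄ = (S₀/π) × [bracket] = (2619/π) × 1.105537 = 921.6 W/m².

Q̄ ≈ 922 W/m²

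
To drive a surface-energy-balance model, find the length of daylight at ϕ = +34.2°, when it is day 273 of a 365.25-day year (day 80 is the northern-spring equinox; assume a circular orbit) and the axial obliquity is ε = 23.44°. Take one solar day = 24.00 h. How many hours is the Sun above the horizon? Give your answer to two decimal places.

11.63 h

Solar longitude: L_s = 360° × (273 − 80)/365.25 = 190.226°.
sin δ = sin 23.44° × sin 190.226° = -0.07062, so δ = -4.050°.
cos h₀ = −tan ϕ · tan δ = −tan(+34.2°) × tan(-4.050°) = 0.0481, so h₀ = 1.5227 rad = 87.24°.
Daylight = 2h₀/(2π) × 24.00 h = (1.5227/π) × 24.00 = 11.63 h.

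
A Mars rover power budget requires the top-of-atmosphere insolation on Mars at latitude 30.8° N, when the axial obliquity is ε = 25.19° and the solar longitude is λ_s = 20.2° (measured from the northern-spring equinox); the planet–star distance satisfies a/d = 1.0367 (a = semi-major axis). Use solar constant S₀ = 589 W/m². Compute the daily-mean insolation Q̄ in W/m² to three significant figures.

Solar declination: sin δ = sin ε · sin λ_s = sin 25.19° × sin 20.2° = 0.14697, so δ = +8.451°.
cos H₀ = −tan(+30.8°) tan(+8.451°) = -0.0886, H₀ = 1.6595 rad.
Bracket: H₀ sin φ sin δ + cos φ cos δ sin H₀ = 1.6595×0.51204×0.14697 + 0.85896×0.98914×0.99607 = 0.124885 + 0.846293 = 0.971178.
Inverse-square distance factor (a/d)² = 1.0367² = 1.074747.
Q̄ = (S₀/π) × 1.074747 × [bracket] = (589/π) × 1.074747 × 0.971178 = 195.7 W/m².

Q̄ ≈ 196 W/m²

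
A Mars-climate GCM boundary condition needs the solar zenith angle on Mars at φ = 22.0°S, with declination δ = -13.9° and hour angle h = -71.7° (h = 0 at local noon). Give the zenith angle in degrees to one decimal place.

θ_z = 68.1°

cos θ_z = sin φ sin δ + cos φ cos δ cos h = 0.089991 + 0.282603 = 0.372594.
θ_z = arccos(0.372594) = 68.1°.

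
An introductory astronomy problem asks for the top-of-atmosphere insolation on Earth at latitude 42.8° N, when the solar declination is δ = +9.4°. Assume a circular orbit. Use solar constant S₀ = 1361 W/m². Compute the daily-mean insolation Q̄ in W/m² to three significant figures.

cos H₀ = −tan(+42.8°) tan(+9.400°) = -0.1533, H₀ = 1.7247 rad.
Bracket: H₀ sin φ sin δ + cos φ cos δ sin H₀ = 1.7247×0.67944×0.16333 + 0.73373×0.98657×0.98818 = 0.191395 + 0.715320 = 0.906715.
Q̄ = (S₀/π) × [bracket] = (1361/π) × 0.906715 = 392.8 W/m².

Q̄ ≈ 393 W/m²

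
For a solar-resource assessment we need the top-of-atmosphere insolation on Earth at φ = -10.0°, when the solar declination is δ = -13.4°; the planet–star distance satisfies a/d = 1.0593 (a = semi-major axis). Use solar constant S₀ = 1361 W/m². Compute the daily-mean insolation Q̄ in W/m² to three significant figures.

cos H₀ = −tan(-10.0°) tan(-13.400°) = -0.0420, H₀ = 1.6128 rad.
Bracket: H₀ sin φ sin δ + cos φ cos δ sin H₀ = 1.6128×-0.17365×-0.23175 + 0.98481×0.97278×0.99912 = 0.064905 + 0.957160 = 1.022065.
Inverse-square distance factor (a/d)² = 1.0593² = 1.122116.
Q̄ = (S₀/π) × 1.122116 × [bracket] = (1361/π) × 1.122116 × 1.022065 = 496.8 W/m².

Q̄ ≈ 497 W/m²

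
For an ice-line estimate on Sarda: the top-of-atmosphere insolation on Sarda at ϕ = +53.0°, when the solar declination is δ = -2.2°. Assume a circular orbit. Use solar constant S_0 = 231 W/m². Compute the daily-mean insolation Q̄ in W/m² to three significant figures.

Q̄ ≈ 40.7 W/m²

cos h₀ = −tan(+53.0°) tan(-2.200°) = 0.0510, h₀ = 1.5198 rad.
Bracket: h₀ sin ϕ sin δ + cos ϕ cos δ sin h₀ = 1.5198×0.79864×-0.03839 + 0.60182×0.99926×0.99870 = -0.046597 + 0.600593 = 0.553996.
Q̄ = (S_0/π) × [bracket] = (231/π) × 0.553996 = 40.74 W/m².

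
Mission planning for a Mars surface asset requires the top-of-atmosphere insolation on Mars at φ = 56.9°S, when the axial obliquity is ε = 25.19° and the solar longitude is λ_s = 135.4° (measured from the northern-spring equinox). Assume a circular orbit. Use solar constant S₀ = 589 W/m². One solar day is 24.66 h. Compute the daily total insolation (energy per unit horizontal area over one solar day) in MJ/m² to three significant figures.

3.15 MJ/m²

Solar declination: sin δ = sin ε · sin λ_s = sin 25.19° × sin 135.4° = 0.29885, so δ = +17.389°.
cos H₀ = −tan(-56.9°) tan(+17.389°) = 0.4804, H₀ = 1.0697 rad.
Bracket: H₀ sin φ sin δ + cos φ cos δ sin H₀ = 1.0697×-0.83772×0.29885 + 0.54610×0.95430×0.87705 = -0.267802 + 0.457069 = 0.189267.
Q̄ = (S₀/π) × [bracket] = (589/π) × 0.189267 = 35.485 W/m².
Daily total = Q̄ × 24.66 h × 3600 s/h = 35.485 × 24.66 × 3600 / 10⁶ = 3.150 MJ/m².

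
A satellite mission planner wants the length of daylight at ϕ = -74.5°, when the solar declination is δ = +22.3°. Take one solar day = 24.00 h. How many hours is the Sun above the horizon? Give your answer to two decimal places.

cos h₀ = −tan ϕ · tan δ = 1.4789 ≥ 1, so the Sun never rises (polar night) and h₀ = 0.
Daylight = 2h₀/(2π) × 24.00 h = (0.0000/π) × 24.00 = 0.00 h.

0.00 h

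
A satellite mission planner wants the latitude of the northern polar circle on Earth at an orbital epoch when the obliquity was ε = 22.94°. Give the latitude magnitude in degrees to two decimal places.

The polar circle is the lowest latitude that experiences at least one full rotation of continuous daylight at the northern-summer solstice; it lies at |φ| = 90° − ε = 90° − 22.94° = 67.06°.

67.06°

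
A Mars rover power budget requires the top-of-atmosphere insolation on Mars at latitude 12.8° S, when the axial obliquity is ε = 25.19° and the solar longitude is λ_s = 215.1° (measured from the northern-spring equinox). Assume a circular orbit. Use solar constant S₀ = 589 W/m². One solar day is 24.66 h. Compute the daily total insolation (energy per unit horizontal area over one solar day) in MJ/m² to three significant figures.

Solar declination: sin δ = sin ε · sin λ_s = sin 25.19° × sin 215.1° = -0.24473, so δ = -14.166°.
cos H₀ = −tan(-12.8°) tan(-14.166°) = -0.0573, H₀ = 1.6282 rad.
Bracket: H₀ sin φ sin δ + cos φ cos δ sin H₀ = 1.6282×-0.22155×-0.24473 + 0.97515×0.96959×0.99835 = 0.088281 + 0.943936 = 1.032217.
Q̄ = (S₀/π) × [bracket] = (589/π) × 1.032217 = 193.52 W/m².
Daily total = Q̄ × 24.66 h × 3600 s/h = 193.52 × 24.66 × 3600 / 10⁶ = 17.18 MJ/m².

17.2 MJ/m²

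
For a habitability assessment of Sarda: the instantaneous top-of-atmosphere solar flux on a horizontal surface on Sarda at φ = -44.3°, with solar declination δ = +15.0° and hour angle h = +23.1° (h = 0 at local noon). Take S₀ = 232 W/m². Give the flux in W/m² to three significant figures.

cos θ_z = sin φ sin δ + cos φ cos δ cos h = -0.180763 + 0.635878 = 0.455115.
Flux = S₀ · cos θ_z = 232 × 0.455115 = 105.6 W/m².

106 W/m²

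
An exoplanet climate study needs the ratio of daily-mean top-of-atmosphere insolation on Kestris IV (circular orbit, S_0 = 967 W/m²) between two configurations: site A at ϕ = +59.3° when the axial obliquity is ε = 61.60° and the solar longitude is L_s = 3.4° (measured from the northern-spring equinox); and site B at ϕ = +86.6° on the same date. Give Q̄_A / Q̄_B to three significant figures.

— Configuration A (ϕ=+59.3°):
Solar declination: sin δ = sin ε · sin L_s = sin 61.60° × sin 3.4° = 0.05217, so δ = +2.990°.
cos h₀ = −tan(+59.3°) tan(+2.990°) = -0.0880, h₀ = 1.6589 rad.
Bracket: h₀ sin ϕ sin δ + cos ϕ cos δ sin h₀ = 1.6589×0.85985×0.05217 + 0.51054×0.99864×0.99612 = 0.074416 + 0.507867 = 0.582283.
Q̄ = (S_0/π) × [bracket] = (967/π) × 0.582283 = 179.23 W/m².
— Configuration B (ϕ=+86.6°):
cos h₀ = −tan(+86.6°) tan(+2.990°) = -0.8793, h₀ = 2.6452 rad.
Bracket: h₀ sin ϕ sin δ + cos ϕ cos δ sin h₀ = 2.6452×0.99824×0.05217 + 0.05931×0.99864×0.47627 = 0.137757 + 0.028209 = 0.165966.
Q̄ = (S_0/π) × [bracket] = (967/π) × 0.165966 = 51.085 W/m².
Ratio Q̄_A / Q̄_B = 179.23 / 51.085 = 3.508.

Q̄_A / Q̄_B ≈ 3.51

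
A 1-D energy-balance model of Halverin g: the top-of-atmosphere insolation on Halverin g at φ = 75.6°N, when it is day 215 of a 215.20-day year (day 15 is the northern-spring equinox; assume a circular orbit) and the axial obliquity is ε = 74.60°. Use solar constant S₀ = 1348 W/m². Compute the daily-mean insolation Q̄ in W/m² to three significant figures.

Q̄ ≈ 0.00 W/m²

Solar longitude: λ_s = 360° × (215 − 15)/215.20 = 334.572°.
sin δ = sin 74.60° × sin 334.572° = -0.41395, so δ = -24.453°.
cos H₀ = −tan(+75.6°) tan(-24.453°) = 1.7711 ≥ 1 ⇒ polar night, H₀ = 0 and Q̄ = 0.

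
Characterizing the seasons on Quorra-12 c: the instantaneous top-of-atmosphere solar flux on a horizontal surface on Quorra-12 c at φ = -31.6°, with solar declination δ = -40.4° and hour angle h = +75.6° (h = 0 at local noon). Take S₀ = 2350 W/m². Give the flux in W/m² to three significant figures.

1.18e+03 W/m²

cos θ_z = sin φ sin δ + cos φ cos δ cos h = 0.339606 + 0.161306 = 0.500912.
Flux = S₀ · cos θ_z = 2350 × 0.500912 = 1177 W/m².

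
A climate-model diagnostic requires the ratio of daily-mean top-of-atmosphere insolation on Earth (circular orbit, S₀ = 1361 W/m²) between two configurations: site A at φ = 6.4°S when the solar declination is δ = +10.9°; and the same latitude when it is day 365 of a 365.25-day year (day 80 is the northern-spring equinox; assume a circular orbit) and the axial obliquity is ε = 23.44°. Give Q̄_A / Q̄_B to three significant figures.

Q̄_A / Q̄_B ≈ 0.958

— Configuration A (φ=-6.4°):
cos H₀ = −tan(-6.4°) tan(+10.900°) = 0.0216, H₀ = 1.5492 rad.
Bracket: H₀ sin φ sin δ + cos φ cos δ sin H₀ = 1.5492×-0.11147×0.18910 + 0.99377×0.98196×0.99977 = -0.032656 + 0.975618 = 0.942962.
Q̄ = (S₀/π) × [bracket] = (1361/π) × 0.942962 = 408.51 W/m².
— Configuration B (φ=-6.4°):
Solar longitude: λ_s = 360° × (365 − 80)/365.25 = 280.903°.
sin δ = sin 23.44° × sin 280.903° = -0.39061, so δ = -22.992°.
cos H₀ = −tan(-6.4°) tan(-22.992°) = -0.0476, H₀ = 1.6184 rad.
Bracket: H₀ sin φ sin δ + cos φ cos δ sin H₀ = 1.6184×-0.11147×-0.39061 + 0.99377×0.92056×0.99887 = 0.070467 + 0.913791 = 0.984258.
Q̄ = (S₀/π) × [bracket] = (1361/π) × 0.984258 = 426.40 W/m².
Ratio Q̄_A / Q̄_B = 408.51 / 426.40 = 0.9580.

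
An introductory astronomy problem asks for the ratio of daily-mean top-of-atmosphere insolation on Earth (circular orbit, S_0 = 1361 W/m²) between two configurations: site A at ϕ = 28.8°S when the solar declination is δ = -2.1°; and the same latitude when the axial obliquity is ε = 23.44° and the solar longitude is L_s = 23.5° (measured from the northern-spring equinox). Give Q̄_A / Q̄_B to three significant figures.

Q̄_A / Q̄_B ≈ 1.21

— Configuration A (ϕ=-28.8°):
cos h₀ = −tan(-28.8°) tan(-2.100°) = -0.0202, h₀ = 1.5910 rad.
Bracket: h₀ sin ϕ sin δ + cos ϕ cos δ sin h₀ = 1.5910×-0.48175×-0.03664 + 0.87631×0.99933×0.99980 = 0.028083 + 0.875548 = 0.903631.
Q̄ = (S_0/π) × [bracket] = (1361/π) × 0.903631 = 391.47 W/m².
— Configuration B (ϕ=-28.8°):
Solar declination: sin δ = sin ε · sin L_s = sin 23.44° × sin 23.5° = 0.15862, so δ = +9.127°.
cos h₀ = −tan(-28.8°) tan(+9.127°) = 0.0883, h₀ = 1.4824 rad.
Bracket: h₀ sin ϕ sin δ + cos ϕ cos δ sin h₀ = 1.4824×-0.48175×0.15862 + 0.87631×0.98734×0.99609 = -0.113278 + 0.861833 = 0.748555.
Q̄ = (S_0/π) × [bracket] = (1361/π) × 0.748555 = 324.29 W/m².
Ratio Q̄_A / Q̄_B = 391.47 / 324.29 = 1.207.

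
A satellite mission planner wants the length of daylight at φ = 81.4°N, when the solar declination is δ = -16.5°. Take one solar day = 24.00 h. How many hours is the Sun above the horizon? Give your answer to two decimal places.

cos H₀ = −tan φ · tan δ = 1.9586 ≥ 1, so the Sun never rises (polar night) and H₀ = 0.
Daylight = 2H₀/(2π) × 24.00 h = (0.0000/π) × 24.00 = 0.00 h.

0.00 h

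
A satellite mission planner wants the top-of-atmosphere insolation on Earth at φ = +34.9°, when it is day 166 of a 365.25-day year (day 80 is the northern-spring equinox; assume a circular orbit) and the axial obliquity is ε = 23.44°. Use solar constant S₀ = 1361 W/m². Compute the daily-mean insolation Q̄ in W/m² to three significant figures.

Q̄ ≈ 495 W/m²

Solar longitude: λ_s = 360° × (166 − 80)/365.25 = 84.764°.
sin δ = sin 23.44° × sin 84.764° = 0.39613, so δ = +23.336°.
cos H₀ = −tan(+34.9°) tan(+23.336°) = -0.3010, H₀ = 1.8765 rad.
Bracket: H₀ sin φ sin δ + cos φ cos δ sin H₀ = 1.8765×0.57215×0.39613 + 0.82015×0.91820×0.95364 = 0.425301 + 0.718150 = 1.143451.
Q̄ = (S₀/π) × [bracket] = (1361/π) × 1.143451 = 495.4 W/m².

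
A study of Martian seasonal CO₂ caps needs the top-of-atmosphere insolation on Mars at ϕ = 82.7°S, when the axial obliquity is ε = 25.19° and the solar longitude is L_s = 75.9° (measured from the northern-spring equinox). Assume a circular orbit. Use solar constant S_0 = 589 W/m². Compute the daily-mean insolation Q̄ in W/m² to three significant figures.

Solar declination: sin δ = sin ε · sin L_s = sin 25.19° × sin 75.9° = 0.41280, so δ = +24.381°.
cos h₀ = −tan(-82.7°) tan(+24.381°) = 3.5379 ≥ 1 ⇒ polar night, h₀ = 0 and Q̄ = 0.

Q̄ ≈ 0.00 W/m²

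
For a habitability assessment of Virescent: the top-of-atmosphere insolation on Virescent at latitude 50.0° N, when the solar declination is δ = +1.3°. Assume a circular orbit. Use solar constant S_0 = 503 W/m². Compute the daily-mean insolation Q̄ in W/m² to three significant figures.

cos h₀ = −tan(+50.0°) tan(+1.300°) = -0.0270, h₀ = 1.5978 rad.
Bracket: h₀ sin ϕ sin δ + cos ϕ cos δ sin h₀ = 1.5978×0.76604×0.02269 + 0.64279×0.99974×0.99963 = 0.027772 + 0.642385 = 0.670157.
Q̄ = (S_0/π) × [bracket] = (503/π) × 0.670157 = 107.3 W/m².

Q̄ ≈ 107 W/m²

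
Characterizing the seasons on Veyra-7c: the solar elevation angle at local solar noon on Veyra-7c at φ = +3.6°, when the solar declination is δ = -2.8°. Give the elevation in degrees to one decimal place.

At local noon the hour angle is zero, so the zenith angle equals |φ − δ| = |+3.6° − (-2.800°)| = 6.400°.
Elevation = 90° − 6.400° = 83.6°.

83.6°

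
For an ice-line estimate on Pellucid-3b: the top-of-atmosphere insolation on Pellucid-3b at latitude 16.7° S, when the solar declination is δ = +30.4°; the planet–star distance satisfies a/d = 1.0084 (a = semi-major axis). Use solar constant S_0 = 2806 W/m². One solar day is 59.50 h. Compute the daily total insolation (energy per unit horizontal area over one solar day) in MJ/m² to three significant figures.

cos h₀ = −tan(-16.7°) tan(+30.400°) = 0.1760, h₀ = 1.3939 rad.
Bracket: h₀ sin ϕ sin δ + cos ϕ cos δ sin h₀ = 1.3939×-0.28736×0.50603 + 0.95782×0.86251×0.98439 = -0.202691 + 0.813233 = 0.610542.
Inverse-square distance factor (a/d)² = 1.0084² = 1.016871.
Q̄ = (S_0/π) × 1.016871 × [bracket] = (2806/π) × 1.016871 × 0.610542 = 554.52 W/m².
Daily total = Q̄ × 59.50 h × 3600 s/h = 554.52 × 59.50 × 3600 / 10⁶ = 118.8 MJ/m².

119 MJ/m²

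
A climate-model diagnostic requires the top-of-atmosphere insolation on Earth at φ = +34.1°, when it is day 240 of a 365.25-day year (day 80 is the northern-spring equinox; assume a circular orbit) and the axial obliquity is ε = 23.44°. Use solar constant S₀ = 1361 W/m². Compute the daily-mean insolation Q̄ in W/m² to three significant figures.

Solar longitude: λ_s = 360° × (240 − 80)/365.25 = 157.700°.
sin δ = sin 23.44° × sin 157.700° = 0.15094, so δ = +8.682°.
cos H₀ = −tan(+34.1°) tan(+8.682°) = -0.1034, H₀ = 1.6744 rad.
Bracket: H₀ sin φ sin δ + cos φ cos δ sin H₀ = 1.6744×0.56064×0.15094 + 0.82806×0.98854×0.99464 = 0.141693 + 0.814183 = 0.955876.
Q̄ = (S₀/π) × [bracket] = (1361/π) × 0.955876 = 414.1 W/m².

Q̄ ≈ 414 W/m²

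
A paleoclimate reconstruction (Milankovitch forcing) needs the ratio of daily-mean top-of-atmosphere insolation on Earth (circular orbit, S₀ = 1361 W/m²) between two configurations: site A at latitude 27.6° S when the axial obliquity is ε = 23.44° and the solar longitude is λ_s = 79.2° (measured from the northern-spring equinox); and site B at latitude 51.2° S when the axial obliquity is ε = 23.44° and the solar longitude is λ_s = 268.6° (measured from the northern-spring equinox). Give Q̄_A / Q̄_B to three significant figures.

Q̄_A / Q̄_B ≈ 0.481

— Configuration A (φ=-27.6°):
Solar declination: sin δ = sin ε · sin λ_s = sin 23.44° × sin 79.2° = 0.39074, so δ = +23.001°.
cos H₀ = −tan(-27.6°) tan(+23.001°) = 0.2219, H₀ = 1.3470 rad.
Bracket: H₀ sin φ sin δ + cos φ cos δ sin H₀ = 1.3470×-0.46330×0.39074 + 0.88620×0.92050×0.97507 = -0.243847 + 0.795411 = 0.551564.
Q̄ = (S₀/π) × [bracket] = (1361/π) × 0.551564 = 238.95 W/m².
— Configuration B (φ=-51.2°):
Solar declination: sin δ = sin ε · sin λ_s = sin 23.44° × sin 268.6° = -0.39767, so δ = -23.433°.
cos H₀ = −tan(-51.2°) tan(-23.433°) = -0.5391, H₀ = 2.1401 rad.
Bracket: H₀ sin φ sin δ + cos φ cos δ sin H₀ = 2.1401×-0.77934×-0.39767 + 0.62660×0.91753×0.84227 = 0.663260 + 0.484241 = 1.147501.
Q̄ = (S₀/π) × [bracket] = (1361/π) × 1.147501 = 497.12 W/m².
Ratio Q̄_A / Q̄_B = 238.95 / 497.12 = 0.4807.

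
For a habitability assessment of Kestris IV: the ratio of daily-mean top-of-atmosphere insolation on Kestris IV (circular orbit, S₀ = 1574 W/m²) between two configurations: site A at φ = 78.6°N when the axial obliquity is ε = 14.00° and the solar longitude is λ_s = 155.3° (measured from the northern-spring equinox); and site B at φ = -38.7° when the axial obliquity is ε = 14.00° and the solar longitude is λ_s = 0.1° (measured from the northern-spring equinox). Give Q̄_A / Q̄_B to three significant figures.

— Configuration A (φ=+78.6°):
Solar declination: sin δ = sin ε · sin λ_s = sin 14.00° × sin 155.3° = 0.10109, so δ = +5.802°.
cos H₀ = −tan(+78.6°) tan(+5.802°) = -0.5039, H₀ = 2.0989 rad.
Bracket: H₀ sin φ sin δ + cos φ cos δ sin H₀ = 2.0989×0.98027×0.10109 + 0.19766×0.99488×0.86374 = 0.207992 + 0.169853 = 0.377845.
Q̄ = (S₀/π) × [bracket] = (1574/π) × 0.377845 = 189.31 W/m².
— Configuration B (φ=-38.7°):
Solar declination: sin δ = sin ε · sin λ_s = sin 14.00° × sin 0.1° = 0.00042, so δ = +0.024°.
cos H₀ = −tan(-38.7°) tan(+0.024°) = 0.0003, H₀ = 1.5705 rad.
Bracket: H₀ sin φ sin δ + cos φ cos δ sin H₀ = 1.5705×-0.62524×0.00042 + 0.78043×1.00000×1.00000 = -0.000412 + 0.780430 = 0.780018.
Q̄ = (S₀/π) × [bracket] = (1574/π) × 0.780018 = 390.80 W/m².
Ratio Q̄_A / Q̄_B = 189.31 / 390.80 = 0.4844.

Q̄_A / Q̄_B ≈ 0.484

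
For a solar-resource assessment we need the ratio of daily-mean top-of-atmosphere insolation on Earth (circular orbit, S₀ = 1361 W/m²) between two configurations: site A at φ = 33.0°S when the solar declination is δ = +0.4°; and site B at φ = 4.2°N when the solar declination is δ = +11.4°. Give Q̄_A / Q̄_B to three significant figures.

— Configuration A (φ=-33.0°):
cos H₀ = −tan(-33.0°) tan(+0.400°) = 0.0045, H₀ = 1.5663 rad.
Bracket: H₀ sin φ sin δ + cos φ cos δ sin H₀ = 1.5663×-0.54464×0.00698 + 0.83867×0.99998×0.99999 = -0.005954 + 0.838645 = 0.832691.
Q̄ = (S₀/π) × [bracket] = (1361/π) × 0.832691 = 360.74 W/m².
— Configuration B (φ=+4.2°):
cos H₀ = −tan(+4.2°) tan(+11.400°) = -0.0148, H₀ = 1.5856 rad.
Bracket: H₀ sin φ sin δ + cos φ cos δ sin H₀ = 1.5856×0.07324×0.19766 + 0.99731×0.98027×0.99989 = 0.022954 + 0.977526 = 1.000480.
Q̄ = (S₀/π) × [bracket] = (1361/π) × 1.000480 = 433.43 W/m².
Ratio Q̄_A / Q̄_B = 360.74 / 433.43 = 0.8323.

Q̄_A / Q̄_B ≈ 0.832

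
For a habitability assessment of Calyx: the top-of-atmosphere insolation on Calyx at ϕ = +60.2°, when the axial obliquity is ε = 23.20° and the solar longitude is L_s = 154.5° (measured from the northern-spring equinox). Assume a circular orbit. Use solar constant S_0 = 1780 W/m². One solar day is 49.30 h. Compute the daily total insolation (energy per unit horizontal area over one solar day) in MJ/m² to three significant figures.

74.7 MJ/m²

Solar declination: sin δ = sin ε · sin L_s = sin 23.20° × sin 154.5° = 0.16960, so δ = +9.764°.
cos h₀ = −tan(+60.2°) tan(+9.764°) = -0.3005, h₀ = 1.8760 rad.
Bracket: h₀ sin ϕ sin δ + cos ϕ cos δ sin h₀ = 1.8760×0.86777×0.16960 + 0.49697×0.98551×0.95379 = 0.276098 + 0.467137 = 0.743235.
Q̄ = (S_0/π) × [bracket] = (1780/π) × 0.743235 = 421.11 W/m².
Daily total = Q̄ × 49.30 h × 3600 s/h = 421.11 × 49.30 × 3600 / 10⁶ = 74.74 MJ/m².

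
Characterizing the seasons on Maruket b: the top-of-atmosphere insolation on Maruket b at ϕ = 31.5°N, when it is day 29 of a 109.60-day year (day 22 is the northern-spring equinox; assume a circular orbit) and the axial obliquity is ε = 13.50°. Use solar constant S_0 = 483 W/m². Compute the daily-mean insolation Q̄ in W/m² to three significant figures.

Q̄ ≈ 142 W/m²

Solar longitude: L_s = 360° × (29 − 22)/109.60 = 22.993°.
sin δ = sin 13.50° × sin 22.993° = 0.09119, so δ = +5.232°.
cos h₀ = −tan(+31.5°) tan(+5.232°) = -0.0561, h₀ = 1.6269 rad.
Bracket: h₀ sin ϕ sin δ + cos ϕ cos δ sin h₀ = 1.6269×0.52250×0.09119 + 0.85264×0.99583×0.99842 = 0.077517 + 0.847743 = 0.925260.
Q̄ = (S_0/π) × [bracket] = (483/π) × 0.925260 = 142.3 W/m².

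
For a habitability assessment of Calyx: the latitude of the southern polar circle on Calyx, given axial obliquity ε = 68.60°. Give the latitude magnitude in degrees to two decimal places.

The polar circle is the lowest latitude that experiences at least one full rotation of continuous darkness at the northern-summer solstice; it lies at |ϕ| = 90° − ε = 90° − 68.60° = 21.40°.

21.40°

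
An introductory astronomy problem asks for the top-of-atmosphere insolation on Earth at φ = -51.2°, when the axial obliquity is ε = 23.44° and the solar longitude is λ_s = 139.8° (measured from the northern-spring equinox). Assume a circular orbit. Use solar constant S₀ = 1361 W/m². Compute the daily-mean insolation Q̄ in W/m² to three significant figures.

Q̄ ≈ 141 W/m²

Solar declination: sin δ = sin ε · sin λ_s = sin 23.44° × sin 139.8° = 0.25676, so δ = +14.878°.
cos H₀ = −tan(-51.2°) tan(+14.878°) = 0.3304, H₀ = 1.2341 rad.
Bracket: H₀ sin φ sin δ + cos φ cos δ sin H₀ = 1.2341×-0.77934×0.25676 + 0.62660×0.96648×0.94384 = -0.246948 + 0.571586 = 0.324638.
Q̄ = (S₀/π) × [bracket] = (1361/π) × 0.324638 = 140.6 W/m².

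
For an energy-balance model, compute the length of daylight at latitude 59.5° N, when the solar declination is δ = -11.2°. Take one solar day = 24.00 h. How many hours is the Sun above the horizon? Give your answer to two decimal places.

9.38 h

cos H₀ = −tan φ · tan δ = −tan(+59.5°) × tan(-11.200°) = 0.3361, so H₀ = 1.2280 rad = 70.36°.
Daylight = 2H₀/(2π) × 24.00 h = (1.2280/π) × 24.00 = 9.38 h.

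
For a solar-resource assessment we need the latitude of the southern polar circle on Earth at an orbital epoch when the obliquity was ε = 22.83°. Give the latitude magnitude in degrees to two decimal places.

The polar circle is the lowest latitude that experiences at least one full rotation of continuous darkness at the northern-summer solstice; it lies at |φ| = 90° − ε = 90° − 22.83° = 67.17°.

67.17°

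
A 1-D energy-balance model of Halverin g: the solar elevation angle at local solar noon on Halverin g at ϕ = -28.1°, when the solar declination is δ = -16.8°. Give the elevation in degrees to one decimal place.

78.7°

At local noon the hour angle is zero, so the zenith angle equals |ϕ − δ| = |-28.1° − (-16.800°)| = 11.300°.
Elevation = 90° − 11.300° = 78.7°.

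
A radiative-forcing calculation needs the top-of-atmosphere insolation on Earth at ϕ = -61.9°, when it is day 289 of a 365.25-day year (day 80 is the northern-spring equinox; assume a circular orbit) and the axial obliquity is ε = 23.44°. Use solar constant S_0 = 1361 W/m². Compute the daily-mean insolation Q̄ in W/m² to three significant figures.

Solar longitude: L_s = 360° × (289 − 80)/365.25 = 205.996°.
sin δ = sin 23.44° × sin 205.996° = -0.17435, so δ = -10.041°.
cos h₀ = −tan(-61.9°) tan(-10.041°) = -0.3316, h₀ = 1.9088 rad.
Bracket: h₀ sin ϕ sin δ + cos ϕ cos δ sin h₀ = 1.9088×-0.88213×-0.17435 + 0.47101×0.98468×0.94342 = 0.293572 + 0.437553 = 0.731125.
Q̄ = (S_0/π) × [bracket] = (1361/π) × 0.731125 = 316.7 W/m².

Q̄ ≈ 317 W/m²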